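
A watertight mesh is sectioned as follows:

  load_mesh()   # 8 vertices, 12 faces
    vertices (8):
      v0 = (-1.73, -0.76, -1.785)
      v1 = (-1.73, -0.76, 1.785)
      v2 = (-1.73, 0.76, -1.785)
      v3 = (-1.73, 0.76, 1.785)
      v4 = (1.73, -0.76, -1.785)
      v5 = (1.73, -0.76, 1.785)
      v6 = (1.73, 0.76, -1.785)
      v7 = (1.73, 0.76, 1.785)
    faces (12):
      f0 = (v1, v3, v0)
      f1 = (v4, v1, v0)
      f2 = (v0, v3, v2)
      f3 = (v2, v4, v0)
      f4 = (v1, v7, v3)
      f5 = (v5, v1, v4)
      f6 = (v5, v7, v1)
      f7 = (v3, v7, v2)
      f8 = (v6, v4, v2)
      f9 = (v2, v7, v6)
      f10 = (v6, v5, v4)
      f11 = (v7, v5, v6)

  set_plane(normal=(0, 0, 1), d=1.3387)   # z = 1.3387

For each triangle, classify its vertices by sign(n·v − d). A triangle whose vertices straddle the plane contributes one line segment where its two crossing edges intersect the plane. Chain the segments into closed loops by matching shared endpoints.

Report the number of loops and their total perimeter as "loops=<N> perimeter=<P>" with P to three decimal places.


loops=1 perimeter=9.960

Straddling triangles (8 of 12):
  (v1,v3,v0) [++-] → (-1.73, 0.569979, 1.3387)–(-1.73, -0.76, 1.3387)  len=1.3300
  (v4,v1,v0) [-+-] → (-1.29745, -0.76, 1.3387)–(-1.73, -0.76, 1.3387)  len=0.4325
  (v0,v3,v2) [-+-] → (-1.73, 0.569979, 1.3387)–(-1.73, 0.76, 1.3387)  len=0.1900
  (v5,v1,v4) [++-] → (-1.29745, -0.76, 1.3387)–(1.73, -0.76, 1.3387)  len=3.0275
  (v3,v7,v2) [++-] → (1.29745, 0.76, 1.3387)–(-1.73, 0.76, 1.3387)  len=3.0275
  (v2,v7,v6) [-+-] → (1.29745, 0.76, 1.3387)–(1.73, 0.76, 1.3387)  len=0.4325
  (v6,v5,v4) [-+-] → (1.73, -0.569979, 1.3387)–(1.73, -0.76, 1.3387)  len=0.1900
  (v7,v5,v6) [++-] → (1.73, -0.569979, 1.3387)–(1.73, 0.76, 1.3387)  len=1.3300

Chained into 1 loop(s):
  loop 1: 8 segments, perimeter = 9.9600
Total perimeter = 9.960


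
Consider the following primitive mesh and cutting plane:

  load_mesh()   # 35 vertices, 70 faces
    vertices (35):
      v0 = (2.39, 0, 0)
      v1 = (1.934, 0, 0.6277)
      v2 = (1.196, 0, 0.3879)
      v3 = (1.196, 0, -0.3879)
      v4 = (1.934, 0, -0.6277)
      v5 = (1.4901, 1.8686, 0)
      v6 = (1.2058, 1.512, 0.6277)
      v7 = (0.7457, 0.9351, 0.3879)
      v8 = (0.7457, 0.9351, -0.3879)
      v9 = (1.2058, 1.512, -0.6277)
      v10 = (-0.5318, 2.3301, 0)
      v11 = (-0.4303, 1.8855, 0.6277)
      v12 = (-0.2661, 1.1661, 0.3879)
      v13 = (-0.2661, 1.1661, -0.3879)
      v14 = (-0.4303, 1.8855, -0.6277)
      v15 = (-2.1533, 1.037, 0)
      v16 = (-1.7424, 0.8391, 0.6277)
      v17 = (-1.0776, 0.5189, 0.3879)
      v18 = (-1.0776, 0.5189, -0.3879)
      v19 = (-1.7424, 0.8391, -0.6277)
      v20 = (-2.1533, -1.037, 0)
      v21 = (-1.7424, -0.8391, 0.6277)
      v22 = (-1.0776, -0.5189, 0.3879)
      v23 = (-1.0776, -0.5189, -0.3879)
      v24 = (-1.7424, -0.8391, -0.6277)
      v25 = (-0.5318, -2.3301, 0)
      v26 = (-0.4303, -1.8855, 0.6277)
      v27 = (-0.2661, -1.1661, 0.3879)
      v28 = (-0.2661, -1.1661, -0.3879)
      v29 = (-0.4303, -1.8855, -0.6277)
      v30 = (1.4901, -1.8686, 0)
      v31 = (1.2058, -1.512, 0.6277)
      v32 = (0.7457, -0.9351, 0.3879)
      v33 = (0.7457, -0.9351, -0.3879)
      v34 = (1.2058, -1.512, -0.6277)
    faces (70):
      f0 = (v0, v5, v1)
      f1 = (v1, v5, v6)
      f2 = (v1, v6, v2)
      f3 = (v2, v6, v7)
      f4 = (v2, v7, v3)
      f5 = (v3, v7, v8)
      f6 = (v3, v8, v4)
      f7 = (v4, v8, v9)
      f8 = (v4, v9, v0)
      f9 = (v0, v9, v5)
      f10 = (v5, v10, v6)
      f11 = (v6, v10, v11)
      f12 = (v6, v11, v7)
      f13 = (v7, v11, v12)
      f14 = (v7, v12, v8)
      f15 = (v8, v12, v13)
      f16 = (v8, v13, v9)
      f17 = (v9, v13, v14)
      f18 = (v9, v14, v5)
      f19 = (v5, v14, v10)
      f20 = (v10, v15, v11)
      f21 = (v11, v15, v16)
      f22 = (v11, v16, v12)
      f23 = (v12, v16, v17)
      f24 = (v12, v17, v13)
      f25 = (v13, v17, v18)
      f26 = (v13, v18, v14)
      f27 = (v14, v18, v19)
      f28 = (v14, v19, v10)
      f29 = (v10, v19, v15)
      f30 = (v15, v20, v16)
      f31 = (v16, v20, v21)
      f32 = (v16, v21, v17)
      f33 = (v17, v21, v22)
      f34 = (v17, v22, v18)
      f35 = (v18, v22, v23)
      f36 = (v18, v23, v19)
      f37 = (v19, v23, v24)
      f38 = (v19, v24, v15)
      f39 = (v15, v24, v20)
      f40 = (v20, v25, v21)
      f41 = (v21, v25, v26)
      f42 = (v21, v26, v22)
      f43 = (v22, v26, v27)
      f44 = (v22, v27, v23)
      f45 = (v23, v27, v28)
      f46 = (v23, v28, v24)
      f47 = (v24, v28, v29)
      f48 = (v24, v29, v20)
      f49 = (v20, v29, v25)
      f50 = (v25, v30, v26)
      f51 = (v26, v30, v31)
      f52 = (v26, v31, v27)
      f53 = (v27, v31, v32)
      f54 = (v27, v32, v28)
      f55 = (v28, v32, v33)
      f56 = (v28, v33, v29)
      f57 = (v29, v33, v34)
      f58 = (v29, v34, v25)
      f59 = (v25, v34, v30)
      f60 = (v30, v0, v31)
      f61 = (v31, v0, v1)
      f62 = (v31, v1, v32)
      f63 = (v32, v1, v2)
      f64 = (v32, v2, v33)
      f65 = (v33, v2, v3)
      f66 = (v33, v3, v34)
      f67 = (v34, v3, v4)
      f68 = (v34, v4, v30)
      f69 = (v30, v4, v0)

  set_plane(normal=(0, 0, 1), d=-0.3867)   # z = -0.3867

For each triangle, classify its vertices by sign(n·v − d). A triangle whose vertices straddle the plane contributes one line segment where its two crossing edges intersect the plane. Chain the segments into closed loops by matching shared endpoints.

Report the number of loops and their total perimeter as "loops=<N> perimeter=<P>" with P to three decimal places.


loops=2 perimeter=20.076

Straddling triangles (28 of 70):
  (v2,v7,v3) [++-] → (1.1953, 0.0014464, -0.3867)–(1.196, 0, -0.3867)  len=0.0016
  (v3,v7,v8) [-+-] → (1.1953, 0.0014464, -0.3867)–(0.7457, 0.9351, -0.3867)  len=1.0363
  (v4,v9,v0) [--+] → (1.66046, 0.931481, -0.3867)–(2.10908, 0, -0.3867)  len=1.0339
  (v0,v9,v5) [+-+] → (1.66046, 0.931481, -0.3867)–(1.31495, 1.64891, -0.3867)  len=0.7963
  (v7,v12,v8) [++-] → (0.744135, 0.935457, -0.3867)–(0.7457, 0.9351, -0.3867)  len=0.0016
  (v8,v12,v13) [-+-] → (0.744135, 0.935457, -0.3867)–(-0.2661, 1.1661, -0.3867)  len=1.0362
  (v9,v14,v5) [--+] → (0.307021, 1.87901, -0.3867)–(1.31495, 1.64891, -0.3867)  len=1.0339
  (v5,v14,v10) [+-+] → (0.307021, 1.87901, -0.3867)–(-0.46927, 2.0562, -0.3867)  len=0.7963
  (v12,v17,v13) [++-] → (-0.267355, 1.1651, -0.3867)–(-0.2661, 1.1661, -0.3867)  len=0.0016
  (v13,v17,v18) [-+-] → (-0.267355, 1.1651, -0.3867)–(-1.0776, 0.5189, -0.3867)  len=1.0364
  (v14,v19,v10) [--+] → (-1.2776, 1.41156, -0.3867)–(-0.46927, 2.0562, -0.3867)  len=1.0339
  (v10,v19,v15) [+-+] → (-1.2776, 1.41156, -0.3867)–(-1.90016, 0.915082, -0.3867)  len=0.7963
  (v17,v22,v18) [++-] → (-1.0776, 0.517295, -0.3867)–(-1.0776, 0.5189, -0.3867)  len=0.0016
  (v18,v22,v23) [-+-] → (-1.0776, 0.517295, -0.3867)–(-1.0776, -0.5189, -0.3867)  len=1.0362
  (v19,v24,v15) [--+] → (-1.90016, -0.118788, -0.3867)–(-1.90016, 0.915082, -0.3867)  len=1.0339
  (v15,v24,v20) [+-+] → (-1.90016, -0.118788, -0.3867)–(-1.90016, -0.915082, -0.3867)  len=0.7963
  (v22,v27,v23) [++-] → (-1.07634, -0.519901, -0.3867)–(-1.0776, -0.5189, -0.3867)  len=0.0016
  (v23,v27,v28) [-+-] → (-1.07634, -0.519901, -0.3867)–(-0.2661, -1.1661, -0.3867)  len=1.0364
  (v24,v29,v20) [--+] → (-1.09183, -1.55973, -0.3867)–(-1.90016, -0.915082, -0.3867)  len=1.0339
  (v20,v29,v25) [+-+] → (-1.09183, -1.55973, -0.3867)–(-0.46927, -2.0562, -0.3867)  len=0.7963
  (v27,v32,v28) [++-] → (-0.264535, -1.16574, -0.3867)–(-0.2661, -1.1661, -0.3867)  len=0.0016
  (v28,v32,v33) [-+-] → (-0.264535, -1.16574, -0.3867)–(0.7457, -0.9351, -0.3867)  len=1.0362
  (v29,v34,v25) [--+] → (0.538663, -1.8261, -0.3867)–(-0.46927, -2.0562, -0.3867)  len=1.0339
  (v25,v34,v30) [+-+] → (0.538663, -1.8261, -0.3867)–(1.31495, -1.64891, -0.3867)  len=0.7963
  (v32,v2,v33) [++-] → (0.746397, -0.933654, -0.3867)–(0.7457, -0.9351, -0.3867)  len=0.0016
  (v33,v2,v3) [-+-] → (0.746397, -0.933654, -0.3867)–(1.196, 0, -0.3867)  len=1.0363
  (v34,v4,v30) [--+] → (1.76357, -0.717433, -0.3867)–(1.31495, -1.64891, -0.3867)  len=1.0339
  (v30,v4,v0) [+-+] → (1.76357, -0.717433, -0.3867)–(2.10908, 0, -0.3867)  len=0.7963

Chained into 2 loop(s):
  loop 1: 14 segments, perimeter = 7.2652
  loop 2: 14 segments, perimeter = 12.8111
Total perimeter = 20.076


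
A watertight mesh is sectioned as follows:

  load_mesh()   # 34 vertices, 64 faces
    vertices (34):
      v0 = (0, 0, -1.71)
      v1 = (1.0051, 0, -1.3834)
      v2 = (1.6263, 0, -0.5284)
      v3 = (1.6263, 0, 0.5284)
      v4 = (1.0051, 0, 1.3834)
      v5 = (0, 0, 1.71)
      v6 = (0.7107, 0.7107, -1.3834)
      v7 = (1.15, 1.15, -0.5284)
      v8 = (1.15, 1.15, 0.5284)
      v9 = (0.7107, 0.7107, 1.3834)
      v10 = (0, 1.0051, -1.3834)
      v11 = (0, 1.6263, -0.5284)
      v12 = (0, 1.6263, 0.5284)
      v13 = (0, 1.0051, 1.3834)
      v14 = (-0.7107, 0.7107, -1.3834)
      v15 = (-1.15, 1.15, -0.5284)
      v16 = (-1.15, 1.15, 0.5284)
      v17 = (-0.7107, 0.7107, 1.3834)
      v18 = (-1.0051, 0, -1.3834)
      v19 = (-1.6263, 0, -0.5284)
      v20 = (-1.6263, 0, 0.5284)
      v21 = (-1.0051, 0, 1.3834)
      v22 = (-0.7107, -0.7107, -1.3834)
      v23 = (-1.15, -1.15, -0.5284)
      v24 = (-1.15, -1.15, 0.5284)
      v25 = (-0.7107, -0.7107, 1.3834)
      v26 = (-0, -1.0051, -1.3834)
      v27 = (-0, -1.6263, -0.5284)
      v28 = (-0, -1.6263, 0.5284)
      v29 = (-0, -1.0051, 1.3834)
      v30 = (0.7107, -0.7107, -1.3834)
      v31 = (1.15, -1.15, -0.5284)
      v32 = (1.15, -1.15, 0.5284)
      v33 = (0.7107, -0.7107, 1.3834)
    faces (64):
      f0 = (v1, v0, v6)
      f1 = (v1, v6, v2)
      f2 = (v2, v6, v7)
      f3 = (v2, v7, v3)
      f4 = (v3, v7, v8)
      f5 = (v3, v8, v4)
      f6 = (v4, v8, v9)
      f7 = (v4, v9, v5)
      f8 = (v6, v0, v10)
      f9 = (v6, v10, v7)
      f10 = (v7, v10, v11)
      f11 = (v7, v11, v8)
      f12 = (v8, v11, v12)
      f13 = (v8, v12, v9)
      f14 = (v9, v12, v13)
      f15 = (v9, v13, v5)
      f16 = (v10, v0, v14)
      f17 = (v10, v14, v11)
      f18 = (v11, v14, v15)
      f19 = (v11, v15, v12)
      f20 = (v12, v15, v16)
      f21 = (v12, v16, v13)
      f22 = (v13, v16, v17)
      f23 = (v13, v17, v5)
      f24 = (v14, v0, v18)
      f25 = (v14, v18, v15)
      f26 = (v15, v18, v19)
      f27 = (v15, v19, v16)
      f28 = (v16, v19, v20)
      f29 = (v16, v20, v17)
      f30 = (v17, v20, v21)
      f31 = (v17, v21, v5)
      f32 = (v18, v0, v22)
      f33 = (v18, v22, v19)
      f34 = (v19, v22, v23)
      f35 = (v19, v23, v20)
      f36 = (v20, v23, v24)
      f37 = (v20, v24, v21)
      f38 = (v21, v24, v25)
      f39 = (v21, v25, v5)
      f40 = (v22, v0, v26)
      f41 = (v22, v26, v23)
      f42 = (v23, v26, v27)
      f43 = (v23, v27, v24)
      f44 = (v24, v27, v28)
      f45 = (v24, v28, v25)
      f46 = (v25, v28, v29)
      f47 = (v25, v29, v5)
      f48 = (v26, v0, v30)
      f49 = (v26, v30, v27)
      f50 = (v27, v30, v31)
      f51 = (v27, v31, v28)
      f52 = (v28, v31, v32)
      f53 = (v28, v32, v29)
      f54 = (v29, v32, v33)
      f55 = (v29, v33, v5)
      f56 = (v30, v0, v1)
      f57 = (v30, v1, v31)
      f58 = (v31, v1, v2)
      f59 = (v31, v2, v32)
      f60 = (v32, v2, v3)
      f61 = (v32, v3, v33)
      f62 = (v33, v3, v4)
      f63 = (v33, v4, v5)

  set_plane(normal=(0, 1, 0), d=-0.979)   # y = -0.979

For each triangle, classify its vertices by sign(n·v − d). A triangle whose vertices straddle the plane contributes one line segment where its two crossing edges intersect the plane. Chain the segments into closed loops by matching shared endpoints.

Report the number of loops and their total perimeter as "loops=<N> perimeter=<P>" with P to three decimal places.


Straddling triangles (20 of 64):
  (v19,v22,v23) [++-] → (-0.979, -0.979, -0.861214)–(-1.22082, -0.979, -0.5284)  len=0.4114
  (v19,v23,v20) [+-+] → (-1.22082, -0.979, -0.5284)–(-1.22082, -0.979, -0.371258)  len=0.1571
  (v20,v23,v24) [+--] → (-1.22082, -0.979, -0.371258)–(-1.22082, -0.979, 0.5284)  len=0.8997
  (v20,v24,v21) [+-+] → (-1.22082, -0.979, 0.5284)–(-1.12845, -0.979, 0.655535)  len=0.1571
  (v21,v24,v25) [+-+] → (-1.12845, -0.979, 0.655535)–(-0.979, -0.979, 0.861214)  len=0.2542
  (v22,v0,v26) [++-] → (0, -0.979, -1.39188)–(-0.063007, -0.979, -1.3834)  len=0.0636
  (v22,v26,v23) [+--] → (-0.063007, -0.979, -1.3834)–(-0.979, -0.979, -0.861214)  len=1.0544
  (v24,v28,v25) [--+] → (-0.502442, -0.979, 1.13286)–(-0.979, -0.979, 0.861214)  len=0.5485
  (v25,v28,v29) [+--] → (-0.502442, -0.979, 1.13286)–(-0.063007, -0.979, 1.3834)  len=0.5058
  (v25,v29,v5) [+-+] → (-0.063007, -0.979, 1.3834)–(0, -0.979, 1.39188)  len=0.0636
  (v26,v0,v30) [-++] → (0, -0.979, -1.39188)–(0.063007, -0.979, -1.3834)  len=0.0636
  (v26,v30,v27) [-+-] → (0.063007, -0.979, -1.3834)–(0.502442, -0.979, -1.13286)  len=0.5058
  (v27,v30,v31) [-+-] → (0.502442, -0.979, -1.13286)–(0.979, -0.979, -0.861214)  len=0.5485
  (v29,v32,v33) [--+] → (0.979, -0.979, 0.861214)–(0.063007, -0.979, 1.3834)  len=1.0544
  (v29,v33,v5) [-++] → (0.063007, -0.979, 1.3834)–(0, -0.979, 1.39188)  len=0.0636
  (v30,v1,v31) [++-] → (1.12845, -0.979, -0.655535)–(0.979, -0.979, -0.861214)  len=0.2542
  (v31,v1,v2) [-++] → (1.12845, -0.979, -0.655535)–(1.22082, -0.979, -0.5284)  len=0.1571
  (v31,v2,v32) [-+-] → (1.22082, -0.979, -0.5284)–(1.22082, -0.979, 0.371258)  len=0.8997
  (v32,v2,v3) [-++] → (1.22082, -0.979, 0.371258)–(1.22082, -0.979, 0.5284)  len=0.1571
  (v32,v3,v33) [-++] → (1.22082, -0.979, 0.5284)–(0.979, -0.979, 0.861214)  len=0.4114

Chained into 1 loop(s):
  loop 1: 20 segments, perimeter = 8.2310
Total perimeter = 8.231

loops=1 perimeter=8.231


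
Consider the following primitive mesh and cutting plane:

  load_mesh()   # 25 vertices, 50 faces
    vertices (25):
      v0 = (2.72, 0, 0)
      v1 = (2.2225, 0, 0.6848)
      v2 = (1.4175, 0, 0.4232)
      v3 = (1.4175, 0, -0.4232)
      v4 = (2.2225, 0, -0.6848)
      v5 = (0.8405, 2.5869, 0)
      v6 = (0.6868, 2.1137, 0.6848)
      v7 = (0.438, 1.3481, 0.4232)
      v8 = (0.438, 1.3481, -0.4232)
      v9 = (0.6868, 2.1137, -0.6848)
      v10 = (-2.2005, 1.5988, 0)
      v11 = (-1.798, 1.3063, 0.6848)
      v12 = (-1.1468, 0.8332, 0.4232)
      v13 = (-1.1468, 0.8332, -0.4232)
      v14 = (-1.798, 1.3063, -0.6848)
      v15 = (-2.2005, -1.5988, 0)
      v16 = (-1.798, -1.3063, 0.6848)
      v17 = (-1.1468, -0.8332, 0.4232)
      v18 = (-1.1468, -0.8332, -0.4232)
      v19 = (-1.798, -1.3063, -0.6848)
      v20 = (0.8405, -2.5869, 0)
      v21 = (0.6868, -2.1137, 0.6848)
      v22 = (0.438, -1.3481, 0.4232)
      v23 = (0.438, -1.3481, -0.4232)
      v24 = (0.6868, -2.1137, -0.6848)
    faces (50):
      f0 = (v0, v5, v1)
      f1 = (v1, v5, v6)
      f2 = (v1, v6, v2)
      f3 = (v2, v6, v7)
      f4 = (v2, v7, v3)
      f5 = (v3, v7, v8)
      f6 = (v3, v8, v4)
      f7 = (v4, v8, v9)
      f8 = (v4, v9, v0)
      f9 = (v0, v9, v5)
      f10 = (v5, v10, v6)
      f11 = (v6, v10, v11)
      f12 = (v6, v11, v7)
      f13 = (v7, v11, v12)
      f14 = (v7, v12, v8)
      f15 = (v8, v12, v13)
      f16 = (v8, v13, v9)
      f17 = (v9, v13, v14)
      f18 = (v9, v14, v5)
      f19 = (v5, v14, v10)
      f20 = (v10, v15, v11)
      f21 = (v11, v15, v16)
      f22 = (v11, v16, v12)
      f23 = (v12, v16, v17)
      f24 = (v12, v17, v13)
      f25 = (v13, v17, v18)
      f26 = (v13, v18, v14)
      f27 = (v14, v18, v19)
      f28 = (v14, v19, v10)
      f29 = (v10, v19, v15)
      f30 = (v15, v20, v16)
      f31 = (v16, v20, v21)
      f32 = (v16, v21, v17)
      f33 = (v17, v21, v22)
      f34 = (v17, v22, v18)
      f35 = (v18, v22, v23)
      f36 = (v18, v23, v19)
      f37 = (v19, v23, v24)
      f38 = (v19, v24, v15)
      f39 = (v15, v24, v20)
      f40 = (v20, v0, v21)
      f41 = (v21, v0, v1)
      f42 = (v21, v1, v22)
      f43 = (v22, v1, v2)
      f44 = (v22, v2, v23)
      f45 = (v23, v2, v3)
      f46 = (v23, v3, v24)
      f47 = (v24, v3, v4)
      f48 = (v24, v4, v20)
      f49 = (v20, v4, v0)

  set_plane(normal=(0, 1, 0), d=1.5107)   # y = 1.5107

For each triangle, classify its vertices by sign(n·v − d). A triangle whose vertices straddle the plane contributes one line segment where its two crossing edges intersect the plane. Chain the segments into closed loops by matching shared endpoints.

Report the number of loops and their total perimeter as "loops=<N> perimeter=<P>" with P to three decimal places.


loops=1 perimeter=8.907

Straddling triangles (16 of 50):
  (v0,v5,v1) [-+-] → (1.62241, 1.5107, 0)–(1.41544, 1.5107, 0.28489)  len=0.3521
  (v1,v5,v6) [-++] → (1.41544, 1.5107, 0.28489)–(1.12491, 1.5107, 0.6848)  len=0.4943
  (v1,v6,v2) [-+-] → (1.12491, 1.5107, 0.6848)–(0.895255, 1.5107, 0.61017)  len=0.2415
  (v2,v6,v7) [-+-] → (0.895255, 1.5107, 0.61017)–(0.490841, 1.5107, 0.478759)  len=0.4252
  (v4,v8,v9) [--+] → (0.490841, 1.5107, -0.478759)–(1.12491, 1.5107, -0.6848)  len=0.6667
  (v4,v9,v0) [-+-] → (1.12491, 1.5107, -0.6848)–(1.26683, 1.5107, -0.489439)  len=0.2415
  (v0,v9,v5) [-++] → (1.26683, 1.5107, -0.489439)–(1.62241, 1.5107, 0)  len=0.6050
  (v6,v10,v11) [++-] → (-2.07927, 1.5107, 0.206259)–(-1.16895, 1.5107, 0.6848)  len=1.0284
  (v6,v11,v7) [+--] → (-1.16895, 1.5107, 0.6848)–(0.490841, 1.5107, 0.478759)  len=1.6725
  (v8,v13,v9) [--+] → (-0.17666, 1.5107, -0.56161)–(0.490841, 1.5107, -0.478759)  len=0.6726
  (v9,v13,v14) [+--] → (-0.17666, 1.5107, -0.56161)–(-1.16895, 1.5107, -0.6848)  len=0.9999
  (v9,v14,v5) [+-+] → (-1.16895, 1.5107, -0.6848)–(-1.37686, 1.5107, -0.575497)  len=0.2349
  (v5,v14,v10) [+-+] → (-1.37686, 1.5107, -0.575497)–(-2.07927, 1.5107, -0.206259)  len=0.7935
  (v10,v15,v11) [+--] → (-2.2005, 1.5107, 0)–(-2.07927, 1.5107, 0.206259)  len=0.2392
  (v14,v19,v10) [--+] → (-2.18829, 1.5107, -0.0207672)–(-2.07927, 1.5107, -0.206259)  len=0.2152
  (v10,v19,v15) [+--] → (-2.18829, 1.5107, -0.0207672)–(-2.2005, 1.5107, 0)  len=0.0241

Chained into 1 loop(s):
  loop 1: 16 segments, perimeter = 8.9067
Total perimeter = 8.907


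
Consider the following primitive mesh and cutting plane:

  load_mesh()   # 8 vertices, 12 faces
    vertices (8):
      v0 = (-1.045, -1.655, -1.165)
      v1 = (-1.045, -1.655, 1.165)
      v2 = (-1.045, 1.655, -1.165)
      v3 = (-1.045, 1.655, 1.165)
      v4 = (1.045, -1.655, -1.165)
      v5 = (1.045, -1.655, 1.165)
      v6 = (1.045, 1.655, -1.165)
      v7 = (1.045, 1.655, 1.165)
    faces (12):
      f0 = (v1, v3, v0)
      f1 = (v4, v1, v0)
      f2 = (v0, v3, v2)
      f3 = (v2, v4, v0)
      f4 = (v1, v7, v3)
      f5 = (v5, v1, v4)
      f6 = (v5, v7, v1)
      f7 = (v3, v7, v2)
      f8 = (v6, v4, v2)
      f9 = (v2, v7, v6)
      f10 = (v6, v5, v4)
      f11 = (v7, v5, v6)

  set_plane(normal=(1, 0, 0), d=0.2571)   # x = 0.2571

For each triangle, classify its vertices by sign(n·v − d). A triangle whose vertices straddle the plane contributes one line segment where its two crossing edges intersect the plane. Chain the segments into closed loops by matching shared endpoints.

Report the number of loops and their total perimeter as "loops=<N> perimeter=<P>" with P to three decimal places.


loops=1 perimeter=11.280

Straddling triangles (8 of 12):
  (v4,v1,v0) [+--] → (0.2571, -1.655, -0.286623)–(0.2571, -1.655, -1.165)  len=0.8784
  (v2,v4,v0) [-+-] → (0.2571, -0.407178, -1.165)–(0.2571, -1.655, -1.165)  len=1.2478
  (v1,v7,v3) [-+-] → (0.2571, 0.407178, 1.165)–(0.2571, 1.655, 1.165)  len=1.2478
  (v5,v1,v4) [+-+] → (0.2571, -1.655, 1.165)–(0.2571, -1.655, -0.286623)  len=1.4516
  (v5,v7,v1) [++-] → (0.2571, 0.407178, 1.165)–(0.2571, -1.655, 1.165)  len=2.0622
  (v3,v7,v2) [-+-] → (0.2571, 1.655, 1.165)–(0.2571, 1.655, 0.286623)  len=0.8784
  (v6,v4,v2) [++-] → (0.2571, -0.407178, -1.165)–(0.2571, 1.655, -1.165)  len=2.0622
  (v2,v7,v6) [-++] → (0.2571, 1.655, 0.286623)–(0.2571, 1.655, -1.165)  len=1.4516

Chained into 1 loop(s):
  loop 1: 8 segments, perimeter = 11.2800
Total perimeter = 11.280


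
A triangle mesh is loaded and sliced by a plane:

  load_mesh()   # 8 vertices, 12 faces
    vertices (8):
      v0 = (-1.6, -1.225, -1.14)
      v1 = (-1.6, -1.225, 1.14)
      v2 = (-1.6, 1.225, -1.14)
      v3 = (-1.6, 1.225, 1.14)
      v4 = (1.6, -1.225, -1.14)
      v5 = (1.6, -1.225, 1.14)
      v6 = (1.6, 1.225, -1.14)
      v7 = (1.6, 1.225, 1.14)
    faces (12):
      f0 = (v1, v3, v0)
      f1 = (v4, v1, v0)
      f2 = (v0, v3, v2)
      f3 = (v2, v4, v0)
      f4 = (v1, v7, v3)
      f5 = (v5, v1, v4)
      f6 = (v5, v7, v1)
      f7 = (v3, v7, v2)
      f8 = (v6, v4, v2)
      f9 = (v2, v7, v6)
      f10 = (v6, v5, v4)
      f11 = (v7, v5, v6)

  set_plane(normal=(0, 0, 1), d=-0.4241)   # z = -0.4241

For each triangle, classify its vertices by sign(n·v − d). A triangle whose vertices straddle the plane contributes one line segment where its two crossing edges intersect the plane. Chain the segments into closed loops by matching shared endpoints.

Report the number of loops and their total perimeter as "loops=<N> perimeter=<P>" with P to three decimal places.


Straddling triangles (8 of 12):
  (v1,v3,v0) [++-] → (-1.6, -0.455721, -0.4241)–(-1.6, -1.225, -0.4241)  len=0.7693
  (v4,v1,v0) [-+-] → (0.595228, -1.225, -0.4241)–(-1.6, -1.225, -0.4241)  len=2.1952
  (v0,v3,v2) [-+-] → (-1.6, -0.455721, -0.4241)–(-1.6, 1.225, -0.4241)  len=1.6807
  (v5,v1,v4) [++-] → (0.595228, -1.225, -0.4241)–(1.6, -1.225, -0.4241)  len=1.0048
  (v3,v7,v2) [++-] → (-0.595228, 1.225, -0.4241)–(-1.6, 1.225, -0.4241)  len=1.0048
  (v2,v7,v6) [-+-] → (-0.595228, 1.225, -0.4241)–(1.6, 1.225, -0.4241)  len=2.1952
  (v6,v5,v4) [-+-] → (1.6, 0.455721, -0.4241)–(1.6, -1.225, -0.4241)  len=1.6807
  (v7,v5,v6) [++-] → (1.6, 0.455721, -0.4241)–(1.6, 1.225, -0.4241)  len=0.7693

Chained into 1 loop(s):
  loop 1: 8 segments, perimeter = 11.3000
Total perimeter = 11.300

loops=1 perimeter=11.300


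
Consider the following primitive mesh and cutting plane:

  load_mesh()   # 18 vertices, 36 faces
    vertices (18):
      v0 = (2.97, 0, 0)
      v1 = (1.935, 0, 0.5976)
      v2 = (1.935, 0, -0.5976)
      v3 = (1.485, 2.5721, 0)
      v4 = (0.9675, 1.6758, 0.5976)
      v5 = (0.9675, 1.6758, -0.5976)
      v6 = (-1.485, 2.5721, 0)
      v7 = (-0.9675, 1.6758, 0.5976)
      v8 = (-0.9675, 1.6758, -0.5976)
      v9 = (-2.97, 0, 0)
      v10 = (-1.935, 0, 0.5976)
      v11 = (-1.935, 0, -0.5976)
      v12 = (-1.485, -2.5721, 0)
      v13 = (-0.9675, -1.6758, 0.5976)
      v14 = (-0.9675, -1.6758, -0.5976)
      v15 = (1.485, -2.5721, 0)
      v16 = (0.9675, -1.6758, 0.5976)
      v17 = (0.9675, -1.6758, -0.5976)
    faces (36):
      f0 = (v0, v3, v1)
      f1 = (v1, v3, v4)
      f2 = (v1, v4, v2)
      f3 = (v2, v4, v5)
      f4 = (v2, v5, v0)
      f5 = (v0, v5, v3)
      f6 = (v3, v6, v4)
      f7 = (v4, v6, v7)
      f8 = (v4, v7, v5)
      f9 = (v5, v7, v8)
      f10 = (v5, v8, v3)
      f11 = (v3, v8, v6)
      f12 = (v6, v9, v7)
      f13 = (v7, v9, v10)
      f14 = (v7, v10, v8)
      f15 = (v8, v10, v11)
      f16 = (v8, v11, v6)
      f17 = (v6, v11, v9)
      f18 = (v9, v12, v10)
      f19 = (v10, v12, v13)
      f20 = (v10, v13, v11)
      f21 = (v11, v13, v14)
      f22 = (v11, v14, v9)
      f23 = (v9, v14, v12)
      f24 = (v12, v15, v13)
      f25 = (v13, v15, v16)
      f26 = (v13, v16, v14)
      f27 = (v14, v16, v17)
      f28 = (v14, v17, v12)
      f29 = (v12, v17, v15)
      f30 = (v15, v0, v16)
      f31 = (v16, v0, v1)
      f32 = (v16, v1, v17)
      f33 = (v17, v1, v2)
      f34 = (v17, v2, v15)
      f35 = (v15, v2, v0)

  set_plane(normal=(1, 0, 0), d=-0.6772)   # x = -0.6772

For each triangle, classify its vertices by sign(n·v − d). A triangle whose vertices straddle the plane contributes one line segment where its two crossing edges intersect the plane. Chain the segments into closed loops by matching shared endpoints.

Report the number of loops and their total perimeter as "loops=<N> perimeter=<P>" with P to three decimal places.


Straddling triangles (12 of 36):
  (v3,v6,v4) [+-+] → (-0.6772, 2.5721, 0)–(-0.6772, 2.27688, 0.196836)  len=0.3548
  (v4,v6,v7) [+--] → (-0.6772, 2.27688, 0.196836)–(-0.6772, 1.6758, 0.5976)  len=0.7224
  (v4,v7,v5) [+-+] → (-0.6772, 1.6758, 0.5976)–(-0.6772, 1.6758, 0.418289)  len=0.1793
  (v5,v7,v8) [+--] → (-0.6772, 1.6758, 0.418289)–(-0.6772, 1.6758, -0.5976)  len=1.0159
  (v5,v8,v3) [+-+] → (-0.6772, 1.6758, -0.5976)–(-0.6772, 1.78189, -0.526863)  len=0.1275
  (v3,v8,v6) [+--] → (-0.6772, 1.78189, -0.526863)–(-0.6772, 2.5721, 0)  len=0.9497
  (v12,v15,v13) [-+-] → (-0.6772, -2.5721, 0)–(-0.6772, -1.78189, 0.526863)  len=0.9497
  (v13,v15,v16) [-++] → (-0.6772, -1.78189, 0.526863)–(-0.6772, -1.6758, 0.5976)  len=0.1275
  (v13,v16,v14) [-+-] → (-0.6772, -1.6758, 0.5976)–(-0.6772, -1.6758, -0.418289)  len=1.0159
  (v14,v16,v17) [-++] → (-0.6772, -1.6758, -0.418289)–(-0.6772, -1.6758, -0.5976)  len=0.1793
  (v14,v17,v12) [-+-] → (-0.6772, -1.6758, -0.5976)–(-0.6772, -2.27688, -0.196836)  len=0.7224
  (v12,v17,v15) [-++] → (-0.6772, -2.27688, -0.196836)–(-0.6772, -2.5721, 0)  len=0.3548

Chained into 2 loop(s):
  loop 1: 6 segments, perimeter = 3.3497
  loop 2: 6 segments, perimeter = 3.3497
Total perimeter = 6.699

loops=2 perimeter=6.699


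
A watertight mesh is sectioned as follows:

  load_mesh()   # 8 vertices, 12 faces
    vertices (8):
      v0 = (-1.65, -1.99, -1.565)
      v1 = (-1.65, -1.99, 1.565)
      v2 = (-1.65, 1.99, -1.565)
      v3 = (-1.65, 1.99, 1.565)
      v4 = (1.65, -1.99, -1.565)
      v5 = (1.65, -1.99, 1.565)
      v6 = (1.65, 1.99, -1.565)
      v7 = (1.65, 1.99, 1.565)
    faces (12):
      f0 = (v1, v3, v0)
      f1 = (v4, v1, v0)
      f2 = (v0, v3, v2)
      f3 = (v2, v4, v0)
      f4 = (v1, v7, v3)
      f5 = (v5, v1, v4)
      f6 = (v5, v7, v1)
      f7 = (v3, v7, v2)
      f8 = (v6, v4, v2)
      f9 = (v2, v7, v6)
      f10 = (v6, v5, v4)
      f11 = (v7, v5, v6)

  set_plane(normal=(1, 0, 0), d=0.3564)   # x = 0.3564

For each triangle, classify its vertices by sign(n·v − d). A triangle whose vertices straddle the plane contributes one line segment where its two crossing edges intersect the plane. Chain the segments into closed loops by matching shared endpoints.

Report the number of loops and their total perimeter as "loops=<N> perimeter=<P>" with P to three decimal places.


loops=1 perimeter=14.220

Straddling triangles (8 of 12):
  (v4,v1,v0) [+--] → (0.3564, -1.99, -0.33804)–(0.3564, -1.99, -1.565)  len=1.2270
  (v2,v4,v0) [-+-] → (0.3564, -0.42984, -1.565)–(0.3564, -1.99, -1.565)  len=1.5602
  (v1,v7,v3) [-+-] → (0.3564, 0.42984, 1.565)–(0.3564, 1.99, 1.565)  len=1.5602
  (v5,v1,v4) [+-+] → (0.3564, -1.99, 1.565)–(0.3564, -1.99, -0.33804)  len=1.9030
  (v5,v7,v1) [++-] → (0.3564, 0.42984, 1.565)–(0.3564, -1.99, 1.565)  len=2.4198
  (v3,v7,v2) [-+-] → (0.3564, 1.99, 1.565)–(0.3564, 1.99, 0.33804)  len=1.2270
  (v6,v4,v2) [++-] → (0.3564, -0.42984, -1.565)–(0.3564, 1.99, -1.565)  len=2.4198
  (v2,v7,v6) [-++] → (0.3564, 1.99, 0.33804)–(0.3564, 1.99, -1.565)  len=1.9030

Chained into 1 loop(s):
  loop 1: 8 segments, perimeter = 14.2200
Total perimeter = 14.220


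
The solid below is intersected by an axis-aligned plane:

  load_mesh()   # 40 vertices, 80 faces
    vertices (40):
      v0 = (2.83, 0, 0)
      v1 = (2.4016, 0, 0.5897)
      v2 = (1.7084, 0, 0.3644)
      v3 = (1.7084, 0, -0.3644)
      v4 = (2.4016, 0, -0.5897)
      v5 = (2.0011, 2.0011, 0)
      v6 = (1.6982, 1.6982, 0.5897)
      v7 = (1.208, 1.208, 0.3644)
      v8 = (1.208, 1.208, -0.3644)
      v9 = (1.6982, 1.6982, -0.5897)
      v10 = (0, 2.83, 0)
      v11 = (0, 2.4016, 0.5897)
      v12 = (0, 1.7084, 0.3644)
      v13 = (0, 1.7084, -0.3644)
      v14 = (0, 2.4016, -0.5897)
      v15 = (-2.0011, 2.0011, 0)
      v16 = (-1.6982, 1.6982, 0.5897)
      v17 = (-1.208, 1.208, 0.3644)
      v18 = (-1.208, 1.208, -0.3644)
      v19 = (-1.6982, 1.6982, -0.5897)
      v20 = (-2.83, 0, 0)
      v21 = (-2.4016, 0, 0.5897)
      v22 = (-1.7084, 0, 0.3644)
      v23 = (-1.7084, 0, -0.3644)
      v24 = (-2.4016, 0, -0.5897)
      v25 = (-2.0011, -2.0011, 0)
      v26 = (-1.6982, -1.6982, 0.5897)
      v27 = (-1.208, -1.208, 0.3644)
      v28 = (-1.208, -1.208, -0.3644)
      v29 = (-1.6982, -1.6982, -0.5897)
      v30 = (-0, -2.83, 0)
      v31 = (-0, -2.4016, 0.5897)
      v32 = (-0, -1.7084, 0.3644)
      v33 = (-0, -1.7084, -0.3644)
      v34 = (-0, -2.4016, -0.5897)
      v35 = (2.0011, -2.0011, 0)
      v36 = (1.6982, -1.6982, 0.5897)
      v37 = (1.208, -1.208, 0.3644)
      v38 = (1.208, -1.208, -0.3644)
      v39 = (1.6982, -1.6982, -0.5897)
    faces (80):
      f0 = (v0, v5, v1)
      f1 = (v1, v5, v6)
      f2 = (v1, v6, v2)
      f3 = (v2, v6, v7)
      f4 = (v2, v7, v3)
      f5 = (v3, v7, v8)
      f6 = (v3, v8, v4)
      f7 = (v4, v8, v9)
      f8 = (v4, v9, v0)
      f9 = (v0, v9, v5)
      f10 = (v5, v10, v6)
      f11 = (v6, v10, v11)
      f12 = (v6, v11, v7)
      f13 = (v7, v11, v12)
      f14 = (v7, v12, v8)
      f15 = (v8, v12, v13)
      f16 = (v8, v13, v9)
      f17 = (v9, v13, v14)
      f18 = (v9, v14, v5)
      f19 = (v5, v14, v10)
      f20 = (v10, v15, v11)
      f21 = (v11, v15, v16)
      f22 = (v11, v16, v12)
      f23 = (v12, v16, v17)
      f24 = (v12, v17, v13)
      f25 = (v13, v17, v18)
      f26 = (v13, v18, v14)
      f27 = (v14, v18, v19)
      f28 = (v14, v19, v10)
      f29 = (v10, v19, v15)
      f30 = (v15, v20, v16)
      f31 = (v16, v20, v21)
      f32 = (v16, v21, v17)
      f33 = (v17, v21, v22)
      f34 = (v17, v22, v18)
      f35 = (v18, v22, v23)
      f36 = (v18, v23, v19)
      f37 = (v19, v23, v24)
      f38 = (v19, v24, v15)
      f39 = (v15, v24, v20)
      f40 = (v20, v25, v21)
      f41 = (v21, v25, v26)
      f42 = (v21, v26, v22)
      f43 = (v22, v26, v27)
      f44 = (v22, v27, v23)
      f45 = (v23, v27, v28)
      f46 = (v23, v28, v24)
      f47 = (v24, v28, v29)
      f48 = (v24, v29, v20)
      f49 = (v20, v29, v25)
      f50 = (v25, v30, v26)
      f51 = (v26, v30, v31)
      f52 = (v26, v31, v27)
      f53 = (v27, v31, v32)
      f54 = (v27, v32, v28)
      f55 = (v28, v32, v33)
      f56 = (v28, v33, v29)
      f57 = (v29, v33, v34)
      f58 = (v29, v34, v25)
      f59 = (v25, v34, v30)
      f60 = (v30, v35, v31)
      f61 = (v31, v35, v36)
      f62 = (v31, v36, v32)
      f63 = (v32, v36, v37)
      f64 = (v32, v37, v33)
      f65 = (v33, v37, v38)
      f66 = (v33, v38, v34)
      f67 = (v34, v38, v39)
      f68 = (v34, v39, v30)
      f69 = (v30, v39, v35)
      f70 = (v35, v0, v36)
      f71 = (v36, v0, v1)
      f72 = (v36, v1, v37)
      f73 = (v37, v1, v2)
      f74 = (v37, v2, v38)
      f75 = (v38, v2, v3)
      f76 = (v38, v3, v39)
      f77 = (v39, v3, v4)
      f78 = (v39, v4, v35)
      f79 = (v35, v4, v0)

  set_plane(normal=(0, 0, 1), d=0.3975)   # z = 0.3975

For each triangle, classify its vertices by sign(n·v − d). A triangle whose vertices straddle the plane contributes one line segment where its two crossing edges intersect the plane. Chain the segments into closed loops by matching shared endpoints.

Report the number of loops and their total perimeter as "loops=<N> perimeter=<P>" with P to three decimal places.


loops=2 perimeter=26.644

Straddling triangles (32 of 80):
  (v0,v5,v1) [--+] → (2.27107, 0.652215, 0.3975)–(2.54123, 0, 0.3975)  len=0.7060
  (v1,v5,v6) [+-+] → (2.27107, 0.652215, 0.3975)–(1.79692, 1.79692, 0.3975)  len=1.2390
  (v1,v6,v2) [++-] → (1.7069, 0.249491, 0.3975)–(1.81024, 0, 0.3975)  len=0.2700
  (v2,v6,v7) [-+-] → (1.7069, 0.249491, 0.3975)–(1.28002, 1.28002, 0.3975)  len=1.1154
  (v5,v10,v6) [--+] → (1.14471, 2.06709, 0.3975)–(1.79692, 1.79692, 0.3975)  len=0.7060
  (v6,v10,v11) [+-+] → (1.14471, 2.06709, 0.3975)–(0, 2.54123, 0.3975)  len=1.2390
  (v6,v11,v7) [++-] → (1.03053, 1.38336, 0.3975)–(1.28002, 1.28002, 0.3975)  len=0.2700
  (v7,v11,v12) [-+-] → (1.03053, 1.38336, 0.3975)–(0, 1.81024, 0.3975)  len=1.1154
  (v10,v15,v11) [--+] → (-0.652215, 2.27107, 0.3975)–(0, 2.54123, 0.3975)  len=0.7060
  (v11,v15,v16) [+-+] → (-0.652215, 2.27107, 0.3975)–(-1.79692, 1.79692, 0.3975)  len=1.2390
  (v11,v16,v12) [++-] → (-0.249491, 1.7069, 0.3975)–(0, 1.81024, 0.3975)  len=0.2700
  (v12,v16,v17) [-+-] → (-0.249491, 1.7069, 0.3975)–(-1.28002, 1.28002, 0.3975)  len=1.1154
  (v15,v20,v16) [--+] → (-2.06709, 1.14471, 0.3975)–(-1.79692, 1.79692, 0.3975)  len=0.7060
  (v16,v20,v21) [+-+] → (-2.06709, 1.14471, 0.3975)–(-2.54123, 0, 0.3975)  len=1.2390
  (v16,v21,v17) [++-] → (-1.38336, 1.03053, 0.3975)–(-1.28002, 1.28002, 0.3975)  len=0.2700
  (v17,v21,v22) [-+-] → (-1.38336, 1.03053, 0.3975)–(-1.81024, 0, 0.3975)  len=1.1154
  (v20,v25,v21) [--+] → (-2.27107, -0.652215, 0.3975)–(-2.54123, 0, 0.3975)  len=0.7060
  (v21,v25,v26) [+-+] → (-2.27107, -0.652215, 0.3975)–(-1.79692, -1.79692, 0.3975)  len=1.2390
  (v21,v26,v22) [++-] → (-1.7069, -0.249491, 0.3975)–(-1.81024, 0, 0.3975)  len=0.2700
  (v22,v26,v27) [-+-] → (-1.7069, -0.249491, 0.3975)–(-1.28002, -1.28002, 0.3975)  len=1.1154
  (v25,v30,v26) [--+] → (-1.14471, -2.06709, 0.3975)–(-1.79692, -1.79692, 0.3975)  len=0.7060
  (v26,v30,v31) [+-+] → (-1.14471, -2.06709, 0.3975)–(0, -2.54123, 0.3975)  len=1.2390
  (v26,v31,v27) [++-] → (-1.03053, -1.38336, 0.3975)–(-1.28002, -1.28002, 0.3975)  len=0.2700
  (v27,v31,v32) [-+-] → (-1.03053, -1.38336, 0.3975)–(0, -1.81024, 0.3975)  len=1.1154
  (v30,v35,v31) [--+] → (0.652215, -2.27107, 0.3975)–(0, -2.54123, 0.3975)  len=0.7060
  (v31,v35,v36) [+-+] → (0.652215, -2.27107, 0.3975)–(1.79692, -1.79692, 0.3975)  len=1.2390
  (v31,v36,v32) [++-] → (0.249491, -1.7069, 0.3975)–(0, -1.81024, 0.3975)  len=0.2700
  (v32,v36,v37) [-+-] → (0.249491, -1.7069, 0.3975)–(1.28002, -1.28002, 0.3975)  len=1.1154
  (v35,v0,v36) [--+] → (2.06709, -1.14471, 0.3975)–(1.79692, -1.79692, 0.3975)  len=0.7060
  (v36,v0,v1) [+-+] → (2.06709, -1.14471, 0.3975)–(2.54123, 0, 0.3975)  len=1.2390
  (v36,v1,v37) [++-] → (1.38336, -1.03053, 0.3975)–(1.28002, -1.28002, 0.3975)  len=0.2700
  (v37,v1,v2) [-+-] → (1.38336, -1.03053, 0.3975)–(1.81024, 0, 0.3975)  len=1.1154

Chained into 2 loop(s):
  loop 1: 16 segments, perimeter = 15.5598
  loop 2: 16 segments, perimeter = 11.0839
Total perimeter = 26.644


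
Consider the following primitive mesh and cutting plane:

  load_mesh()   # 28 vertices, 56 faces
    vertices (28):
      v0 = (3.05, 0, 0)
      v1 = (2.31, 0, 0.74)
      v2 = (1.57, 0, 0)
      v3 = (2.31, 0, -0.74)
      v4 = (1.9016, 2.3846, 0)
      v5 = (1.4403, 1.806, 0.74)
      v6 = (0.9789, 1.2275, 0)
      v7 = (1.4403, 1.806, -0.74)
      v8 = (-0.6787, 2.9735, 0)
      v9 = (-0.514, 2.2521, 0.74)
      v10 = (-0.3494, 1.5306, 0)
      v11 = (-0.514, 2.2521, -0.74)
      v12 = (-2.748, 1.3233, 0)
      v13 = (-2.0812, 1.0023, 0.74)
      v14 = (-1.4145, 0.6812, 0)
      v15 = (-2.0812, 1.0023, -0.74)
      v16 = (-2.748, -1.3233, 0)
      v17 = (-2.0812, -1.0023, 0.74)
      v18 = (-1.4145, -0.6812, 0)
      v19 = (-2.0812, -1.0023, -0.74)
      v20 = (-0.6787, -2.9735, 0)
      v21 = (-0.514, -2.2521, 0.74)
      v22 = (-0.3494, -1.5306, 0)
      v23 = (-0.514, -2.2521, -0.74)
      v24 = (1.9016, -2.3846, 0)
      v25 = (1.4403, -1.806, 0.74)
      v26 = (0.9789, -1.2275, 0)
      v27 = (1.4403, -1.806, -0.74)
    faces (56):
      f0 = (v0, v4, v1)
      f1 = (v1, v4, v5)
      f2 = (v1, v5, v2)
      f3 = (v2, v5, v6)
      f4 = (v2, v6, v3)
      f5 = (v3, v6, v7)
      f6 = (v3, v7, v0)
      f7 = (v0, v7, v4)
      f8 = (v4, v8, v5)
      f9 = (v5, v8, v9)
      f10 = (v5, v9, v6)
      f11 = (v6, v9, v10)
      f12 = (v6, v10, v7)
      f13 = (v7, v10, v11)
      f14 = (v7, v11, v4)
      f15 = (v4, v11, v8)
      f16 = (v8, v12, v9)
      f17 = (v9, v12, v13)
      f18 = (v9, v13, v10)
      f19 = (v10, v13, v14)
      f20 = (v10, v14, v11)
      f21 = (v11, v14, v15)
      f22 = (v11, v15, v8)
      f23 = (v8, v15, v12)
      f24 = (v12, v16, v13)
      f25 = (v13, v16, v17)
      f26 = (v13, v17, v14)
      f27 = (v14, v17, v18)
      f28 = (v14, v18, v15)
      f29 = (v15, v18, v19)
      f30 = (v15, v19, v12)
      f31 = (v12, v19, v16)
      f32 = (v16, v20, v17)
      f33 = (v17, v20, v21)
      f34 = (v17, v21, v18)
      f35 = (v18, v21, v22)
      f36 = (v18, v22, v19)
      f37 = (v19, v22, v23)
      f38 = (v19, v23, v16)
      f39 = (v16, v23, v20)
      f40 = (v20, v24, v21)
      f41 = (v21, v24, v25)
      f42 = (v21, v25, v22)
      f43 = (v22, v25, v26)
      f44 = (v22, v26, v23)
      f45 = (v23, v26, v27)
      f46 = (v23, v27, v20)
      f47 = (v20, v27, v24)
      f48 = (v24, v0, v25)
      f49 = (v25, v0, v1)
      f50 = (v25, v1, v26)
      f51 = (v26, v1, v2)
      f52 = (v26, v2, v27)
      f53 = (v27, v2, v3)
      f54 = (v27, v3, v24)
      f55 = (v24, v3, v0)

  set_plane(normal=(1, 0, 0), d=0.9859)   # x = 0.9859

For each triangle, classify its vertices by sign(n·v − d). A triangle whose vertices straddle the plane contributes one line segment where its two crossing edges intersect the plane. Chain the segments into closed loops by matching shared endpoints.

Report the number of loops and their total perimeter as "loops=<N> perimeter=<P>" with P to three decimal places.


Straddling triangles (20 of 56):
  (v2,v5,v6) [++-] → (0.9859, 1.23628, 0.0112267)–(0.9859, 1.21296, 0)  len=0.0259
  (v2,v6,v3) [+-+] → (0.9859, 1.21296, 0)–(0.9859, 1.22104, -0.00389152)  len=0.0090
  (v3,v6,v7) [+-+] → (0.9859, 1.22104, -0.00389152)–(0.9859, 1.23628, -0.0112267)  len=0.0169
  (v4,v8,v5) [+-+] → (0.9859, 2.59359, 0)–(0.9859, 2.05636, 0.581314)  len=0.7915
  (v5,v8,v9) [+--] → (0.9859, 2.05636, 0.581314)–(0.9859, 1.90972, 0.74)  len=0.2161
  (v5,v9,v6) [+--] → (0.9859, 1.90972, 0.74)–(0.9859, 1.23628, 0.0112267)  len=0.9923
  (v6,v10,v7) [--+] → (0.9859, 1.73608, -0.552116)–(0.9859, 1.23628, -0.0112267)  len=0.7365
  (v7,v10,v11) [+--] → (0.9859, 1.73608, -0.552116)–(0.9859, 1.90972, -0.74)  len=0.2558
  (v7,v11,v4) [+-+] → (0.9859, 1.90972, -0.74)–(0.9859, 2.33437, -0.280517)  len=0.6257
  (v4,v11,v8) [+--] → (0.9859, 2.33437, -0.280517)–(0.9859, 2.59359, 0)  len=0.3819
  (v20,v24,v21) [-+-] → (0.9859, -2.59359, 0)–(0.9859, -2.33437, 0.280517)  len=0.3819
  (v21,v24,v25) [-++] → (0.9859, -2.33437, 0.280517)–(0.9859, -1.90972, 0.74)  len=0.6257
  (v21,v25,v22) [-+-] → (0.9859, -1.90972, 0.74)–(0.9859, -1.73608, 0.552116)  len=0.2558
  (v22,v25,v26) [-+-] → (0.9859, -1.73608, 0.552116)–(0.9859, -1.23628, 0.0112267)  len=0.7365
  (v23,v26,v27) [--+] → (0.9859, -1.23628, -0.0112267)–(0.9859, -1.90972, -0.74)  len=0.9923
  (v23,v27,v20) [-+-] → (0.9859, -1.90972, -0.74)–(0.9859, -2.05636, -0.581314)  len=0.2161
  (v20,v27,v24) [-++] → (0.9859, -2.05636, -0.581314)–(0.9859, -2.59359, 0)  len=0.7915
  (v25,v1,v26) [++-] → (0.9859, -1.22104, 0.00389152)–(0.9859, -1.23628, 0.0112267)  len=0.0169
  (v26,v1,v2) [-++] → (0.9859, -1.22104, 0.00389152)–(0.9859, -1.21296, 0)  len=0.0090
  (v26,v2,v27) [-++] → (0.9859, -1.21296, 0)–(0.9859, -1.23628, -0.0112267)  len=0.0259

Chained into 2 loop(s):
  loop 1: 10 segments, perimeter = 4.0515
  loop 2: 10 segments, perimeter = 4.0515
Total perimeter = 8.103

loops=2 perimeter=8.103


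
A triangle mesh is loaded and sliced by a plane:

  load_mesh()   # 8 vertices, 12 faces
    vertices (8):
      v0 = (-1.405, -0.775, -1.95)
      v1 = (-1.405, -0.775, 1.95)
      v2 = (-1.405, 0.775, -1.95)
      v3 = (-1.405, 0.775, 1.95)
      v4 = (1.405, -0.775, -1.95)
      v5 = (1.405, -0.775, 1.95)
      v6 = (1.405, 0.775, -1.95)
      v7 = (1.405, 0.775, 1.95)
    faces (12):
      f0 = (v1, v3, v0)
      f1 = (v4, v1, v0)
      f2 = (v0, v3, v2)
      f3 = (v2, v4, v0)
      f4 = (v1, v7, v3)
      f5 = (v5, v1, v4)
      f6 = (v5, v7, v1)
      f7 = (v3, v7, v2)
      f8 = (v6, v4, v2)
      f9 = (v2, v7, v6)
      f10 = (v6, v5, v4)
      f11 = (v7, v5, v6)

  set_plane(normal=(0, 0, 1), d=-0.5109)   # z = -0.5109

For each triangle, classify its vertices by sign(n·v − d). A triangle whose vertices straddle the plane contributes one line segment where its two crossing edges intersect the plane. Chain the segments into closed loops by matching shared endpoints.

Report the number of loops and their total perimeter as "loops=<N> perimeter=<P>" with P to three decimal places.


Straddling triangles (8 of 12):
  (v1,v3,v0) [++-] → (-1.405, -0.20305, -0.5109)–(-1.405, -0.775, -0.5109)  len=0.5719
  (v4,v1,v0) [-+-] → (0.36811, -0.775, -0.5109)–(-1.405, -0.775, -0.5109)  len=1.7731
  (v0,v3,v2) [-+-] → (-1.405, -0.20305, -0.5109)–(-1.405, 0.775, -0.5109)  len=0.9781
  (v5,v1,v4) [++-] → (0.36811, -0.775, -0.5109)–(1.405, -0.775, -0.5109)  len=1.0369
  (v3,v7,v2) [++-] → (-0.36811, 0.775, -0.5109)–(-1.405, 0.775, -0.5109)  len=1.0369
  (v2,v7,v6) [-+-] → (-0.36811, 0.775, -0.5109)–(1.405, 0.775, -0.5109)  len=1.7731
  (v6,v5,v4) [-+-] → (1.405, 0.20305, -0.5109)–(1.405, -0.775, -0.5109)  len=0.9781
  (v7,v5,v6) [++-] → (1.405, 0.20305, -0.5109)–(1.405, 0.775, -0.5109)  len=0.5719

Chained into 1 loop(s):
  loop 1: 8 segments, perimeter = 8.7200
Total perimeter = 8.720

loops=1 perimeter=8.720
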